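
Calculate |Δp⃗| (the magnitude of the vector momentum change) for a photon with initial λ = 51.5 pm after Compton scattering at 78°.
1.5907e-23 kg·m/s

Photon momentum magnitude is p = h/λ.

Initial momentum:
p₀ = h/λ = 6.6261e-34/5.1500e-11 = 1.2866e-23 kg·m/s

After scattering:
λ' = λ + Δλ = 51.5 + 1.9219 = 53.4219 pm
p' = h/λ' = 6.6261e-34/5.3422e-11 = 1.2403e-23 kg·m/s

Momentum is a vector; the scattered photon's direction makes angle θ = 78° with the incident direction. The magnitude of the vector change Δp⃗ = p⃗₀ − p⃗' is found from the law of cosines:
|Δp⃗|² = p₀² + p'² − 2p₀p'cos θ
|Δp⃗|² = (1.2866e-23)² + (1.2403e-23)² − 2·1.2866e-23·1.2403e-23·cos(78°)
|Δp⃗| = 1.5907e-23 kg·m/s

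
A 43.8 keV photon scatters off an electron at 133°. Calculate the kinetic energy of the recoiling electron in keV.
5.5190 keV

By energy conservation: K_e = E_initial - E_final

First find the scattered photon energy:
Initial wavelength: λ = hc/E = 28.3069 pm
Compton shift: Δλ = λ_C(1 - cos(133°)) = 4.0810 pm
Final wavelength: λ' = 28.3069 + 4.0810 = 32.3879 pm
Final photon energy: E' = hc/λ' = 38.2810 keV

Electron kinetic energy:
K_e = E - E' = 43.8000 - 38.2810 = 5.5190 keV

(Intermediate values are shown rounded; full precision is carried through to the final answer.)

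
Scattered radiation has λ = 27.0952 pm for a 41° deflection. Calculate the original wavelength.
26.5000 pm

From λ' = λ + Δλ, we have λ = λ' - Δλ

First calculate the Compton shift:
Δλ = λ_C(1 - cos θ)
Δλ = 2.4263 × (1 - cos(41°))
Δλ = 2.4263 × 0.2453
Δλ = 0.5952 pm

Initial wavelength:
λ = λ' - Δλ
λ = 27.0952 - 0.5952
λ = 26.5000 pm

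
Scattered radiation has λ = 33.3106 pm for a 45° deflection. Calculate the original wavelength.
32.6000 pm

From λ' = λ + Δλ, we have λ = λ' - Δλ

First calculate the Compton shift:
Δλ = λ_C(1 - cos θ)
Δλ = 2.4263 × (1 - cos(45°))
Δλ = 2.4263 × 0.2929
Δλ = 0.7106 pm

Initial wavelength:
λ = λ' - Δλ
λ = 33.3106 - 0.7106
λ = 32.6000 pm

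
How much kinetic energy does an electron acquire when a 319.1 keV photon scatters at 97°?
131.4566 keV

By energy conservation: K_e = E_initial - E_final

First find the scattered photon energy:
Initial wavelength: λ = hc/E = 3.8854 pm
Compton shift: Δλ = λ_C(1 - cos(97°)) = 2.7220 pm
Final wavelength: λ' = 3.8854 + 2.7220 = 6.6074 pm
Final photon energy: E' = hc/λ' = 187.6434 keV

Electron kinetic energy:
K_e = E - E' = 319.1000 - 187.6434 = 131.4566 keV

(Intermediate values are shown rounded; full precision is carried through to the final answer.)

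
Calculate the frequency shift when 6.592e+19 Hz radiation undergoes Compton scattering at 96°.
2.444e+19 Hz (decrease)

Convert frequency to wavelength (c = 299792458 m/s):
λ₀ = c/f₀ = 299792458/6.592e+19 = 4.5478225e-12 m = 4.5478 pm

Calculate Compton shift:
Δλ = λ_C(1 - cos(96°)) = 2.6799 pm

Final wavelength:
λ' = λ₀ + Δλ = 4.5478 + 2.6799 = 7.2278 pm

Final frequency:
f' = c/λ' = 299792458/7.2277512e-12 = 4.1477971e+19 Hz

Frequency shift (decrease):
Δf = f₀ - f' = 6.592e+19 - 4.1477971e+19 = 2.444e+19 Hz

(Intermediate values are shown rounded; full precision is carried through to the final answer.)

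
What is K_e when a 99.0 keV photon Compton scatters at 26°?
1.9038 keV

By energy conservation: K_e = E_initial - E_final

First find the scattered photon energy:
Initial wavelength: λ = hc/E = 12.5237 pm
Compton shift: Δλ = λ_C(1 - cos(26°)) = 0.2456 pm
Final wavelength: λ' = 12.5237 + 0.2456 = 12.7692 pm
Final photon energy: E' = hc/λ' = 97.0962 keV

Electron kinetic energy:
K_e = E - E' = 99.0000 - 97.0962 = 1.9038 keV

(Intermediate values are shown rounded; full precision is carried through to the final answer.)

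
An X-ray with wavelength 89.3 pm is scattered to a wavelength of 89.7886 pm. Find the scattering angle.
37.00°

First find the wavelength shift:
Δλ = λ' - λ = 89.7886 - 89.3 = 0.4886 pm

Using Δλ = λ_C(1 - cos θ), with λ_C = h/(m_e·c) ≈ 2.42631024 pm:
cos θ = 1 - Δλ/λ_C
cos θ = 1 - 0.4886/2.42631024
cos θ = 0.798624

θ = arccos(0.798624)
θ = 37.00°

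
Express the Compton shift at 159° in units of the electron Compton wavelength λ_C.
1.9336 λ_C

The Compton shift formula is:
Δλ = λ_C(1 - cos θ)

Dividing both sides by λ_C:
Δλ/λ_C = 1 - cos θ

For θ = 159°:
Δλ/λ_C = 1 - cos(159°)
Δλ/λ_C = 1 - -0.9336
Δλ/λ_C = 1.9336

This means the shift is 1.9336 × λ_C = 4.6915 pm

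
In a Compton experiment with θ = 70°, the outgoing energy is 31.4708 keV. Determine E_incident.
32.7999 keV

Convert final energy to wavelength (hc ≈ 1239.842 keV·pm):
λ' = hc/E' = 1239.842 / 31.4708 = 39.3966 pm

Calculate the Compton shift:
Δλ = λ_C(1 - cos(70°))
Δλ = 2.4263 × (1 - cos(70°))
Δλ = 1.5965 pm

Initial wavelength:
λ = λ' - Δλ = 39.3966 - 1.5965 = 37.8001 pm

Initial energy:
E = hc/λ = 1239.842 / 37.8001 = 32.7999 keV

(Intermediate values are shown rounded; full precision is carried through to the final answer.)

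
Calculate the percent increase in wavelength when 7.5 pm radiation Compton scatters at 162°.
63.1182%

Calculate the Compton shift:
Δλ = λ_C(1 - cos(162°))
Δλ = 2.4263 × (1 - cos(162°))
Δλ = 2.4263 × 1.9511
Δλ = 4.7339 pm

Percentage change:
(Δλ/λ₀) × 100 = (4.7339/7.5) × 100
= 63.1182%

(Intermediate values are shown rounded; full precision is carried through to the final answer.)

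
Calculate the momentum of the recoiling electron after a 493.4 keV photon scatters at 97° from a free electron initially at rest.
3.0608e-22 kg·m/s

The electron is initially at rest, so by conservation of momentum:
p⃗_e = p⃗₀ − p⃗'  (incident photon momentum minus scattered photon momentum)

Photon momentum magnitudes (p = h/λ = E/c):
λ₀ = hc/E₀ = 2.5129 pm → p₀ = h/λ₀ = 2.6369e-22 kg·m/s
Δλ = λ_C(1 − cos 97°) = 2.7220 pm
λ' = 5.2349 pm → p' = h/λ' = 1.2658e-22 kg·m/s

The scattered photon makes angle θ = 97° with the incident direction, so by the law of cosines:
|p⃗_e|² = p₀² + p'² − 2p₀p'cos θ
|p⃗_e|² = (2.6369e-22)² + (1.2658e-22)² − 2·2.6369e-22·1.2658e-22·cos(97°)
|p⃗_e| = 3.0608e-22 kg·m/s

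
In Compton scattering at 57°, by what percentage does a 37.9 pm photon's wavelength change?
2.9152%

Calculate the Compton shift:
Δλ = λ_C(1 - cos(57°))
Δλ = 2.4263 × (1 - cos(57°))
Δλ = 2.4263 × 0.4554
Δλ = 1.1048 pm

Percentage change:
(Δλ/λ₀) × 100 = (1.1048/37.9) × 100
= 2.9152%

(Intermediate values are shown rounded; full precision is carried through to the final answer.)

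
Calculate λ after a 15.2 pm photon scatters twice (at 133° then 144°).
23.6703 pm

Apply Compton shift twice:

First scattering at θ₁ = 133°:
Δλ₁ = λ_C(1 - cos(133°))
Δλ₁ = 2.4263 × 1.6820
Δλ₁ = 4.0810 pm

After first scattering:
λ₁ = 15.2 + 4.0810 = 19.2810 pm

Second scattering at θ₂ = 144°:
Δλ₂ = λ_C(1 - cos(144°))
Δλ₂ = 2.4263 × 1.8090
Δλ₂ = 4.3892 pm

Final wavelength:
λ₂ = 19.2810 + 4.3892 = 23.6703 pm

Total shift: Δλ_total = 4.0810 + 4.3892 = 8.4703 pm

(Intermediate values are shown rounded; full precision is carried through to the final answer.)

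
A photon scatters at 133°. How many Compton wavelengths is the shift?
1.6820 λ_C

The Compton shift formula is:
Δλ = λ_C(1 - cos θ)

Dividing both sides by λ_C:
Δλ/λ_C = 1 - cos θ

For θ = 133°:
Δλ/λ_C = 1 - cos(133°)
Δλ/λ_C = 1 - -0.6820
Δλ/λ_C = 1.6820

This means the shift is 1.6820 × λ_C = 4.0810 pm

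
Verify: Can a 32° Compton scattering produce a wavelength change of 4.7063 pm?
No, inconsistent

Calculate the expected shift for θ = 32°:

Δλ_expected = λ_C(1 - cos(32°))
Δλ_expected = 2.4263 × (1 - cos(32°))
Δλ_expected = 2.4263 × 0.1520
Δλ_expected = 0.3687 pm

Given shift: 4.7063 pm
Expected shift: 0.3687 pm
Difference: 4.3376 pm

The values do not match. The given shift corresponds to θ ≈ 160.0°, not 32°.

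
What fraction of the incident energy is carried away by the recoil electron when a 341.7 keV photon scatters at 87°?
0.3879 (or 38.79%)

Calculate initial and final photon energies:

Initial: E₀ = 341.7 keV → λ₀ = 3.6285 pm
Compton shift: Δλ = 2.2993 pm
Final wavelength: λ' = 5.9278 pm
Final energy: E' = 209.1579 keV

Fractional energy loss:
(E₀ - E')/E₀ = (341.7000 - 209.1579)/341.7000
= 132.5421/341.7000
= 0.3879
= 38.79%

(Intermediate values are shown rounded; full precision is carried through to the final answer.)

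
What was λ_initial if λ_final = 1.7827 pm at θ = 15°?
1.7000 pm

From λ' = λ + Δλ, we have λ = λ' - Δλ

First calculate the Compton shift:
Δλ = λ_C(1 - cos θ)
Δλ = 2.4263 × (1 - cos(15°))
Δλ = 2.4263 × 0.0341
Δλ = 0.0827 pm

Initial wavelength:
λ = λ' - Δλ
λ = 1.7827 - 0.0827
λ = 1.7000 pm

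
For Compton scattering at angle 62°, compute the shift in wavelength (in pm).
1.2872 pm

Using the Compton scattering formula:
Δλ = λ_C(1 - cos θ)

where λ_C = h/(m_e·c) ≈ 2.4263 pm is the Compton wavelength of an electron.

For θ = 62°:
cos(62°) = 0.4695
1 - cos(62°) = 0.5305

Δλ = 2.4263 × 0.5305
Δλ = 1.2872 pm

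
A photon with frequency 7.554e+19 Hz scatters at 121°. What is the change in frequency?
3.632e+19 Hz (decrease)

Convert frequency to wavelength (c = 299792458 m/s):
λ₀ = c/f₀ = 299792458/7.554e+19 = 3.9686584e-12 m = 3.9687 pm

Calculate Compton shift:
Δλ = λ_C(1 - cos(121°)) = 3.6760 pm

Final wavelength:
λ' = λ₀ + Δλ = 3.9687 + 3.6760 = 7.6446 pm

Final frequency:
f' = c/λ' = 299792458/7.6446108e-12 = 3.9216183e+19 Hz

Frequency shift (decrease):
Δf = f₀ - f' = 7.554e+19 - 3.9216183e+19 = 3.632e+19 Hz

(Intermediate values are shown rounded; full precision is carried through to the final answer.)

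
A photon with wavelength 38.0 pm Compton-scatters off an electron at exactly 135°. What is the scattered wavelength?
42.1420 pm

Using the Compton formula: λ' = λ + λ_C(1 − cos θ)

For θ = 135°, cos θ = -√2/2 (exact) ≈ -0.7071, so:
1 − cos 135° = 1 − (-√2/2) ≈ 1.7071

Δλ = λ_C × 1.7071 = 2.4263 × 1.7071 = 4.1420 pm

λ' = 38.0 + 4.1420 = 42.1420 pm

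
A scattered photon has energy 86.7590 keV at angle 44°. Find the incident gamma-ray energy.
91.1000 keV

Convert final energy to wavelength (hc ≈ 1239.842 keV·pm):
λ' = hc/E' = 1239.842 / 86.7590 = 14.2906 pm

Calculate the Compton shift:
Δλ = λ_C(1 - cos(44°))
Δλ = 2.4263 × (1 - cos(44°))
Δλ = 0.6810 pm

Initial wavelength:
λ = λ' - Δλ = 14.2906 - 0.6810 = 13.6097 pm

Initial energy:
E = hc/λ = 1239.842 / 13.6097 = 91.1000 keV

(Intermediate values are shown rounded; full precision is carried through to the final answer.)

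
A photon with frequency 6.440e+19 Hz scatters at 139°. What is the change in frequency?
3.076e+19 Hz (decrease)

Convert frequency to wavelength (c = 299792458 m/s):
λ₀ = c/f₀ = 299792458/6.440e+19 = 4.6551624e-12 m = 4.6552 pm

Calculate Compton shift:
Δλ = λ_C(1 - cos(139°)) = 4.2575 pm

Final wavelength:
λ' = λ₀ + Δλ = 4.6552 + 4.2575 = 8.9126 pm

Final frequency:
f' = c/λ' = 299792458/8.9126322e-12 = 3.3636803e+19 Hz

Frequency shift (decrease):
Δf = f₀ - f' = 6.440e+19 - 3.3636803e+19 = 3.076e+19 Hz

(Intermediate values are shown rounded; full precision is carried through to the final answer.)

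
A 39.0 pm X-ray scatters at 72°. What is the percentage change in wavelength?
4.2988%

Calculate the Compton shift:
Δλ = λ_C(1 - cos(72°))
Δλ = 2.4263 × (1 - cos(72°))
Δλ = 2.4263 × 0.6910
Δλ = 1.6765 pm

Percentage change:
(Δλ/λ₀) × 100 = (1.6765/39.0) × 100
= 4.2988%

(Intermediate values are shown rounded; full precision is carried through to the final answer.)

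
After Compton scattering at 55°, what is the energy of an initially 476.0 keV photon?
340.6771 keV

First convert energy to wavelength:
λ = hc/E, with hc ≈ 1239.842 keV·pm (i.e. 1239.842 eV·nm)

For E = 476.0 keV = 476000 eV:
λ = 1239.842 keV·pm / 476.0 keV
λ = 2.6047 pm

Calculate the Compton shift:
Δλ = λ_C(1 - cos(55°)) = 2.4263 × 0.4264
Δλ = 1.0346 pm

Final wavelength:
λ' = 2.6047 + 1.0346 = 3.6393 pm

Final energy:
E' = hc/λ' = 1239.842 / 3.6393 = 340.6771 keV

(Intermediate values are shown rounded; full precision is carried through to the final answer.)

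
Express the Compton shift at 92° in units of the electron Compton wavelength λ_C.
1.0349 λ_C

The Compton shift formula is:
Δλ = λ_C(1 - cos θ)

Dividing both sides by λ_C:
Δλ/λ_C = 1 - cos θ

For θ = 92°:
Δλ/λ_C = 1 - cos(92°)
Δλ/λ_C = 1 - -0.0349
Δλ/λ_C = 1.0349

This means the shift is 1.0349 × λ_C = 2.5110 pm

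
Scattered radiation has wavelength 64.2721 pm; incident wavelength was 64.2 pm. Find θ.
14.00°

First find the wavelength shift:
Δλ = λ' - λ = 64.2721 - 64.2 = 0.0721 pm

Using Δλ = λ_C(1 - cos θ), with λ_C = h/(m_e·c) ≈ 2.42631024 pm:
cos θ = 1 - Δλ/λ_C
cos θ = 1 - 0.0721/2.42631024
cos θ = 0.970284

θ = arccos(0.970284)
θ = 14.00°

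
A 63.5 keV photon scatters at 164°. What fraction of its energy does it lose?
0.1960 (or 19.60%)

Calculate initial and final photon energies:

Initial: E₀ = 63.5 keV → λ₀ = 19.5251 pm
Compton shift: Δλ = 4.7586 pm
Final wavelength: λ' = 24.2837 pm
Final energy: E' = 51.0566 keV

Fractional energy loss:
(E₀ - E')/E₀ = (63.5000 - 51.0566)/63.5000
= 12.4434/63.5000
= 0.1960
= 19.60%

(Intermediate values are shown rounded; full precision is carried through to the final answer.)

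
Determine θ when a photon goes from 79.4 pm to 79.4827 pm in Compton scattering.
15.00°

First find the wavelength shift:
Δλ = λ' - λ = 79.4827 - 79.4 = 0.0827 pm

Using Δλ = λ_C(1 - cos θ), with λ_C = h/(m_e·c) ≈ 2.42631024 pm:
cos θ = 1 - Δλ/λ_C
cos θ = 1 - 0.0827/2.42631024
cos θ = 0.965915

θ = arccos(0.965915)
θ = 15.00°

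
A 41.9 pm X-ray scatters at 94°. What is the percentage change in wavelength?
6.1947%

Calculate the Compton shift:
Δλ = λ_C(1 - cos(94°))
Δλ = 2.4263 × (1 - cos(94°))
Δλ = 2.4263 × 1.0698
Δλ = 2.5956 pm

Percentage change:
(Δλ/λ₀) × 100 = (2.5956/41.9) × 100
= 6.1947%

(Intermediate values are shown rounded; full precision is carried through to the final answer.)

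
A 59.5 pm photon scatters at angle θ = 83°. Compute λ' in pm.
61.6306 pm

Using the Compton scattering formula:
λ' = λ + Δλ = λ + λ_C(1 - cos θ)

Given:
- Initial wavelength λ = 59.5 pm
- Scattering angle θ = 83°
- Compton wavelength λ_C ≈ 2.4263 pm

Calculate the shift:
Δλ = 2.4263 × (1 - cos(83°))
Δλ = 2.4263 × 0.8781
Δλ = 2.1306 pm

Final wavelength:
λ' = 59.5 + 2.1306 = 61.6306 pm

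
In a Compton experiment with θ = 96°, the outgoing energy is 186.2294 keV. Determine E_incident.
311.7000 keV

Convert final energy to wavelength (hc ≈ 1239.842 keV·pm):
λ' = hc/E' = 1239.842 / 186.2294 = 6.6576 pm

Calculate the Compton shift:
Δλ = λ_C(1 - cos(96°))
Δλ = 2.4263 × (1 - cos(96°))
Δλ = 2.6799 pm

Initial wavelength:
λ = λ' - Δλ = 6.6576 - 2.6799 = 3.9777 pm

Initial energy:
E = hc/λ = 1239.842 / 3.9777 = 311.7000 keV

(Intermediate values are shown rounded; full precision is carried through to the final answer.)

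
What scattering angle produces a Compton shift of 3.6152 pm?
119.34°

From the Compton formula Δλ = λ_C(1 - cos θ), we can solve for θ:

cos θ = 1 - Δλ/λ_C

Given:
- Δλ = 3.6152 pm
- λ_C = h/(m_e·c) ≈ 2.42631024 pm

cos θ = 1 - 3.6152/2.42631024
cos θ = 1 - 1.489999
cos θ = -0.489999

θ = arccos(-0.489999)
θ = 119.34°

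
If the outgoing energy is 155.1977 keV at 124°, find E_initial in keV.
294.8000 keV

Convert final energy to wavelength (hc ≈ 1239.842 keV·pm):
λ' = hc/E' = 1239.842 / 155.1977 = 7.9888 pm

Calculate the Compton shift:
Δλ = λ_C(1 - cos(124°))
Δλ = 2.4263 × (1 - cos(124°))
Δλ = 3.7831 pm

Initial wavelength:
λ = λ' - Δλ = 7.9888 - 3.7831 = 4.2057 pm

Initial energy:
E = hc/λ = 1239.842 / 4.2057 = 294.8000 keV

(Intermediate values are shown rounded; full precision is carried through to the final answer.)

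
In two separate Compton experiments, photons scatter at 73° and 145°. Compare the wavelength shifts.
145° produces the larger shift by a factor of 2.571

Calculate both shifts using Δλ = λ_C(1 - cos θ):

For θ₁ = 73°:
Δλ₁ = 2.4263 × (1 - cos(73°))
Δλ₁ = 2.4263 × 0.7076
Δλ₁ = 1.7169 pm

For θ₂ = 145°:
Δλ₂ = 2.4263 × (1 - cos(145°))
Δλ₂ = 2.4263 × 1.8192
Δλ₂ = 4.4138 pm

The 145° angle produces the larger shift.
Ratio: 4.4138/1.7169 = 2.571

(Intermediate values are shown rounded; full precision is carried through to the final answer.)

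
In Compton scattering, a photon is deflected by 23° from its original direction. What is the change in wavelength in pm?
0.1929 pm

Using the Compton scattering formula:
Δλ = λ_C(1 - cos θ)

where λ_C = h/(m_e·c) ≈ 2.4263 pm is the Compton wavelength of an electron.

For θ = 23°:
cos(23°) = 0.9205
1 - cos(23°) = 0.0795

Δλ = 2.4263 × 0.0795
Δλ = 0.1929 pm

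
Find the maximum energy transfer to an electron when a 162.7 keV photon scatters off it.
63.2982 keV

Maximum energy transfer occurs at θ = 180° (backscattering).

Initial photon: E₀ = 162.7 keV → λ₀ = 7.6204 pm

Maximum Compton shift (at 180°):
Δλ_max = 2λ_C = 2 × 2.4263 = 4.8526 pm

Final wavelength:
λ' = 7.6204 + 4.8526 = 12.4730 pm

Minimum photon energy (maximum energy to electron):
E'_min = hc/λ' = 99.4018 keV

Maximum electron kinetic energy:
K_max = E₀ - E'_min = 162.7000 - 99.4018 = 63.2982 keV

(Intermediate values are shown rounded; full precision is carried through to the final answer.)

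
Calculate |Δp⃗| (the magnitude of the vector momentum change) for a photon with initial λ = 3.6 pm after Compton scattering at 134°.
2.5146e-22 kg·m/s

Photon momentum magnitude is p = h/λ.

Initial momentum:
p₀ = h/λ = 6.6261e-34/3.6000e-12 = 1.8406e-22 kg·m/s

After scattering:
λ' = λ + Δλ = 3.6 + 4.1118 = 7.7118 pm
p' = h/λ' = 6.6261e-34/7.7118e-12 = 8.5922e-23 kg·m/s

Momentum is a vector; the scattered photon's direction makes angle θ = 134° with the incident direction. The magnitude of the vector change Δp⃗ = p⃗₀ − p⃗' is found from the law of cosines:
|Δp⃗|² = p₀² + p'² − 2p₀p'cos θ
|Δp⃗|² = (1.8406e-22)² + (8.5922e-23)² − 2·1.8406e-22·8.5922e-23·cos(134°)
|Δp⃗| = 2.5146e-22 kg·m/s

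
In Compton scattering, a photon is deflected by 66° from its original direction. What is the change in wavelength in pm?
1.4394 pm

Using the Compton scattering formula:
Δλ = λ_C(1 - cos θ)

where λ_C = h/(m_e·c) ≈ 2.4263 pm is the Compton wavelength of an electron.

For θ = 66°:
cos(66°) = 0.4067
1 - cos(66°) = 0.5933

Δλ = 2.4263 × 0.5933
Δλ = 1.4394 pm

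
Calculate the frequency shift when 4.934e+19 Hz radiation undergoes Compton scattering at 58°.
7.798e+18 Hz (decrease)

Convert frequency to wavelength (c = 299792458 m/s):
λ₀ = c/f₀ = 299792458/4.934e+19 = 6.0760531e-12 m = 6.0761 pm

Calculate Compton shift:
Δλ = λ_C(1 - cos(58°)) = 1.1406 pm

Final wavelength:
λ' = λ₀ + Δλ = 6.0761 + 1.1406 = 7.2166 pm

Final frequency:
f' = c/λ' = 299792458/7.2166148e-12 = 4.1541979e+19 Hz

Frequency shift (decrease):
Δf = f₀ - f' = 4.934e+19 - 4.1541979e+19 = 7.798e+18 Hz

(Intermediate values are shown rounded; full precision is carried through to the final answer.)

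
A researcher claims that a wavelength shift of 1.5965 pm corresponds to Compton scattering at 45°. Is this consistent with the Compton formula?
No, inconsistent

Calculate the expected shift for θ = 45°:

Δλ_expected = λ_C(1 - cos(45°))
Δλ_expected = 2.4263 × (1 - cos(45°))
Δλ_expected = 2.4263 × 0.2929
Δλ_expected = 0.7106 pm

Given shift: 1.5965 pm
Expected shift: 0.7106 pm
Difference: 0.8858 pm

The values do not match. The given shift corresponds to θ ≈ 70.0°, not 45°.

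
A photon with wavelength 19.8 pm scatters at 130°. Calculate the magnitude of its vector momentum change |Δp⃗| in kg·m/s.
5.5627e-23 kg·m/s

Photon momentum magnitude is p = h/λ.

Initial momentum:
p₀ = h/λ = 6.6261e-34/1.9800e-11 = 3.3465e-23 kg·m/s

After scattering:
λ' = λ + Δλ = 19.8 + 3.9859 = 23.7859 pm
p' = h/λ' = 6.6261e-34/2.3786e-11 = 2.7857e-23 kg·m/s

Momentum is a vector; the scattered photon's direction makes angle θ = 130° with the incident direction. The magnitude of the vector change Δp⃗ = p⃗₀ − p⃗' is found from the law of cosines:
|Δp⃗|² = p₀² + p'² − 2p₀p'cos θ
|Δp⃗|² = (3.3465e-23)² + (2.7857e-23)² − 2·3.3465e-23·2.7857e-23·cos(130°)
|Δp⃗| = 5.5627e-23 kg·m/s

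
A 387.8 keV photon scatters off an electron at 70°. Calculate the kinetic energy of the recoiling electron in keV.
129.1537 keV

By energy conservation: K_e = E_initial - E_final

First find the scattered photon energy:
Initial wavelength: λ = hc/E = 3.1971 pm
Compton shift: Δλ = λ_C(1 - cos(70°)) = 1.5965 pm
Final wavelength: λ' = 3.1971 + 1.5965 = 4.7936 pm
Final photon energy: E' = hc/λ' = 258.6463 keV

Electron kinetic energy:
K_e = E - E' = 387.8000 - 258.6463 = 129.1537 keV

(Intermediate values are shown rounded; full precision is carried through to the final answer.)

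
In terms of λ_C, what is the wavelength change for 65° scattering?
0.5774 λ_C

The Compton shift formula is:
Δλ = λ_C(1 - cos θ)

Dividing both sides by λ_C:
Δλ/λ_C = 1 - cos θ

For θ = 65°:
Δλ/λ_C = 1 - cos(65°)
Δλ/λ_C = 1 - 0.4226
Δλ/λ_C = 0.5774

This means the shift is 0.5774 × λ_C = 1.4009 pm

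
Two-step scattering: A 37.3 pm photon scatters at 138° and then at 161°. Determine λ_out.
46.2498 pm

Apply Compton shift twice:

First scattering at θ₁ = 138°:
Δλ₁ = λ_C(1 - cos(138°))
Δλ₁ = 2.4263 × 1.7431
Δλ₁ = 4.2294 pm

After first scattering:
λ₁ = 37.3 + 4.2294 = 41.5294 pm

Second scattering at θ₂ = 161°:
Δλ₂ = λ_C(1 - cos(161°))
Δλ₂ = 2.4263 × 1.9455
Δλ₂ = 4.7204 pm

Final wavelength:
λ₂ = 41.5294 + 4.7204 = 46.2498 pm

Total shift: Δλ_total = 4.2294 + 4.7204 = 8.9498 pm

(Intermediate values are shown rounded; full precision is carried through to the final answer.)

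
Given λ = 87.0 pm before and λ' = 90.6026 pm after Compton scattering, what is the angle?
119.00°

First find the wavelength shift:
Δλ = λ' - λ = 90.6026 - 87.0 = 3.6026 pm

Using Δλ = λ_C(1 - cos θ), with λ_C = h/(m_e·c) ≈ 2.42631024 pm:
cos θ = 1 - Δλ/λ_C
cos θ = 1 - 3.6026/2.42631024
cos θ = -0.484806

θ = arccos(-0.484806)
θ = 119.00°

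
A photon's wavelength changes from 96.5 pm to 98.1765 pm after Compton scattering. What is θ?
72.00°

First find the wavelength shift:
Δλ = λ' - λ = 98.1765 - 96.5 = 1.6765 pm

Using Δλ = λ_C(1 - cos θ), with λ_C = h/(m_e·c) ≈ 2.42631024 pm:
cos θ = 1 - Δλ/λ_C
cos θ = 1 - 1.6765/2.42631024
cos θ = 0.309033

θ = arccos(0.309033)
θ = 72.00°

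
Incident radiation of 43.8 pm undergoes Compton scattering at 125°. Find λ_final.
47.6180 pm

Using the Compton scattering formula:
λ' = λ + Δλ = λ + λ_C(1 - cos θ)

Given:
- Initial wavelength λ = 43.8 pm
- Scattering angle θ = 125°
- Compton wavelength λ_C ≈ 2.4263 pm

Calculate the shift:
Δλ = 2.4263 × (1 - cos(125°))
Δλ = 2.4263 × 1.5736
Δλ = 3.8180 pm

Final wavelength:
λ' = 43.8 + 3.8180 = 47.6180 pm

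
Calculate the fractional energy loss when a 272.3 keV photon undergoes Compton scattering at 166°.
0.5122 (or 51.22%)

Calculate initial and final photon energies:

Initial: E₀ = 272.3 keV → λ₀ = 4.5532 pm
Compton shift: Δλ = 4.7805 pm
Final wavelength: λ' = 9.3338 pm
Final energy: E' = 132.8340 keV

Fractional energy loss:
(E₀ - E')/E₀ = (272.3000 - 132.8340)/272.3000
= 139.4660/272.3000
= 0.5122
= 51.22%

(Intermediate values are shown rounded; full precision is carried through to the final answer.)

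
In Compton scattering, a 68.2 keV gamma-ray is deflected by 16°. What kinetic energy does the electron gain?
0.3508 keV

By energy conservation: K_e = E_initial - E_final

First find the scattered photon energy:
Initial wavelength: λ = hc/E = 18.1795 pm
Compton shift: Δλ = λ_C(1 - cos(16°)) = 0.0940 pm
Final wavelength: λ' = 18.1795 + 0.0940 = 18.2735 pm
Final photon energy: E' = hc/λ' = 67.8492 keV

Electron kinetic energy:
K_e = E - E' = 68.2000 - 67.8492 = 0.3508 keV

(Intermediate values are shown rounded; full precision is carried through to the final answer.)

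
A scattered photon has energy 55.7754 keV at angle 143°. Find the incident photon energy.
69.4001 keV

Convert final energy to wavelength (hc ≈ 1239.842 keV·pm):
λ' = hc/E' = 1239.842 / 55.7754 = 22.2292 pm

Calculate the Compton shift:
Δλ = λ_C(1 - cos(143°))
Δλ = 2.4263 × (1 - cos(143°))
Δλ = 4.3640 pm

Initial wavelength:
λ = λ' - Δλ = 22.2292 - 4.3640 = 17.8651 pm

Initial energy:
E = hc/λ = 1239.842 / 17.8651 = 69.4001 keV

(Intermediate values are shown rounded; full precision is carried through to the final answer.)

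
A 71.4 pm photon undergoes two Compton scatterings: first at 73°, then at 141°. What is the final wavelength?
77.4288 pm

Apply Compton shift twice:

First scattering at θ₁ = 73°:
Δλ₁ = λ_C(1 - cos(73°))
Δλ₁ = 2.4263 × 0.7076
Δλ₁ = 1.7169 pm

After first scattering:
λ₁ = 71.4 + 1.7169 = 73.1169 pm

Second scattering at θ₂ = 141°:
Δλ₂ = λ_C(1 - cos(141°))
Δλ₂ = 2.4263 × 1.7771
Δλ₂ = 4.3119 pm

Final wavelength:
λ₂ = 73.1169 + 4.3119 = 77.4288 pm

Total shift: Δλ_total = 1.7169 + 4.3119 = 6.0288 pm

(Intermediate values are shown rounded; full precision is carried through to the final answer.)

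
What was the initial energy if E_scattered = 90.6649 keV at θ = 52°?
97.3000 keV

Convert final energy to wavelength (hc ≈ 1239.842 keV·pm):
λ' = hc/E' = 1239.842 / 90.6649 = 13.6750 pm

Calculate the Compton shift:
Δλ = λ_C(1 - cos(52°))
Δλ = 2.4263 × (1 - cos(52°))
Δλ = 0.9325 pm

Initial wavelength:
λ = λ' - Δλ = 13.6750 - 0.9325 = 12.7425 pm

Initial energy:
E = hc/λ = 1239.842 / 12.7425 = 97.3000 keV

(Intermediate values are shown rounded; full precision is carried through to the final answer.)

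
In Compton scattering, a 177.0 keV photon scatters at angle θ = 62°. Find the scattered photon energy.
149.5230 keV

First convert energy to wavelength:
λ = hc/E, with hc ≈ 1239.842 keV·pm (i.e. 1239.842 eV·nm)

For E = 177.0 keV = 177000 eV:
λ = 1239.842 keV·pm / 177.0 keV
λ = 7.0048 pm

Calculate the Compton shift:
Δλ = λ_C(1 - cos(62°)) = 2.4263 × 0.5305
Δλ = 1.2872 pm

Final wavelength:
λ' = 7.0048 + 1.2872 = 8.2920 pm

Final energy:
E' = hc/λ' = 1239.842 / 8.2920 = 149.5230 keV

(Intermediate values are shown rounded; full precision is carried through to the final answer.)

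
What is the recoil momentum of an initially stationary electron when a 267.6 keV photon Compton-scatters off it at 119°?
1.9515e-22 kg·m/s

The electron is initially at rest, so by conservation of momentum:
p⃗_e = p⃗₀ − p⃗'  (incident photon momentum minus scattered photon momentum)

Photon momentum magnitudes (p = h/λ = E/c):
λ₀ = hc/E₀ = 4.6332 pm → p₀ = h/λ₀ = 1.4301e-22 kg·m/s
Δλ = λ_C(1 − cos 119°) = 3.6026 pm
λ' = 8.2358 pm → p' = h/λ' = 8.0454e-23 kg·m/s

The scattered photon makes angle θ = 119° with the incident direction, so by the law of cosines:
|p⃗_e|² = p₀² + p'² − 2p₀p'cos θ
|p⃗_e|² = (1.4301e-22)² + (8.0454e-23)² − 2·1.4301e-22·8.0454e-23·cos(119°)
|p⃗_e| = 1.9515e-22 kg·m/s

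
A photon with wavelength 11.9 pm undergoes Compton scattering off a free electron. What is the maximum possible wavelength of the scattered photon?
16.7526 pm (at θ = 180°)

The Compton shift is Δλ = λ_C(1 − cos θ).

Since cos θ ranges from −1 to 1, the factor (1 − cos θ) ranges from 0 to 2; the maximum shift occurs at θ = 180° (backscattering):
Δλ_max = 2λ_C = 2 × 2.4263 pm = 4.8526 pm

Maximum scattered wavelength:
λ'_max = λ₀ + Δλ_max = 11.9 + 4.8526 = 16.7526 pm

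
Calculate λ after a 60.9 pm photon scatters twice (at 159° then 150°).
70.1190 pm

Apply Compton shift twice:

First scattering at θ₁ = 159°:
Δλ₁ = λ_C(1 - cos(159°))
Δλ₁ = 2.4263 × 1.9336
Δλ₁ = 4.6915 pm

After first scattering:
λ₁ = 60.9 + 4.6915 = 65.5915 pm

Second scattering at θ₂ = 150°:
Δλ₂ = λ_C(1 - cos(150°))
Δλ₂ = 2.4263 × 1.8660
Δλ₂ = 4.5276 pm

Final wavelength:
λ₂ = 65.5915 + 4.5276 = 70.1190 pm

Total shift: Δλ_total = 4.6915 + 4.5276 = 9.2190 pm

(Intermediate values are shown rounded; full precision is carried through to the final answer.)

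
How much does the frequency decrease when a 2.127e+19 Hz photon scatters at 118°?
4.294e+18 Hz (decrease)

Convert frequency to wavelength (c = 299792458 m/s):
λ₀ = c/f₀ = 299792458/2.127e+19 = 1.4094615e-11 m = 14.0946 pm

Calculate Compton shift:
Δλ = λ_C(1 - cos(118°)) = 3.5654 pm

Final wavelength:
λ' = λ₀ + Δλ = 14.0946 + 3.5654 = 17.6600 pm

Final frequency:
f' = c/λ' = 299792458/1.7660009e-11 = 1.6975782e+19 Hz

Frequency shift (decrease):
Δf = f₀ - f' = 2.127e+19 - 1.6975782e+19 = 4.294e+18 Hz

(Intermediate values are shown rounded; full precision is carried through to the final answer.)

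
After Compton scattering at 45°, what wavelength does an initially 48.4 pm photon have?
49.1106 pm

Using the Compton formula: λ' = λ + λ_C(1 − cos θ)

For θ = 45°, cos θ = √2/2 (exact) ≈ 0.7071, so:
1 − cos 45° = 1 − (√2/2) ≈ 0.2929

Δλ = λ_C × 0.2929 = 2.4263 × 0.2929 = 0.7106 pm

λ' = 48.4 + 0.7106 = 49.1106 pm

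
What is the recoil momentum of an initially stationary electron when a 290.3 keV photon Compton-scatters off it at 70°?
1.5760e-22 kg·m/s

The electron is initially at rest, so by conservation of momentum:
p⃗_e = p⃗₀ − p⃗'  (incident photon momentum minus scattered photon momentum)

Photon momentum magnitudes (p = h/λ = E/c):
λ₀ = hc/E₀ = 4.2709 pm → p₀ = h/λ₀ = 1.5514e-22 kg·m/s
Δλ = λ_C(1 − cos 70°) = 1.5965 pm
λ' = 5.8674 pm → p' = h/λ' = 1.1293e-22 kg·m/s

The scattered photon makes angle θ = 70° with the incident direction, so by the law of cosines:
|p⃗_e|² = p₀² + p'² − 2p₀p'cos θ
|p⃗_e|² = (1.5514e-22)² + (1.1293e-22)² − 2·1.5514e-22·1.1293e-22·cos(70°)
|p⃗_e| = 1.5760e-22 kg·m/s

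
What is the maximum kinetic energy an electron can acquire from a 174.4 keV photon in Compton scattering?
70.7499 keV

Maximum energy transfer occurs at θ = 180° (backscattering).

Initial photon: E₀ = 174.4 keV → λ₀ = 7.1092 pm

Maximum Compton shift (at 180°):
Δλ_max = 2λ_C = 2 × 2.4263 = 4.8526 pm

Final wavelength:
λ' = 7.1092 + 4.8526 = 11.9618 pm

Minimum photon energy (maximum energy to electron):
E'_min = hc/λ' = 103.6501 keV

Maximum electron kinetic energy:
K_max = E₀ - E'_min = 174.4000 - 103.6501 = 70.7499 keV

(Intermediate values are shown rounded; full precision is carried through to the final answer.)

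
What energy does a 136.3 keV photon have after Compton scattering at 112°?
99.7328 keV

First convert energy to wavelength:
λ = hc/E, with hc ≈ 1239.842 keV·pm (i.e. 1239.842 eV·nm)

For E = 136.3 keV = 136300 eV:
λ = 1239.842 keV·pm / 136.3 keV
λ = 9.0964 pm

Calculate the Compton shift:
Δλ = λ_C(1 - cos(112°)) = 2.4263 × 1.3746
Δλ = 3.3352 pm

Final wavelength:
λ' = 9.0964 + 3.3352 = 12.4316 pm

Final energy:
E' = hc/λ' = 1239.842 / 12.4316 = 99.7328 keV

(Intermediate values are shown rounded; full precision is carried through to the final answer.)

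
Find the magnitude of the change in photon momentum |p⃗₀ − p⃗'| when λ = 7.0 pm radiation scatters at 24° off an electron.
3.8882e-23 kg·m/s

Photon momentum magnitude is p = h/λ.

Initial momentum:
p₀ = h/λ = 6.6261e-34/7.0000e-12 = 9.4658e-23 kg·m/s

After scattering:
λ' = λ + Δλ = 7.0 + 0.2098 = 7.2098 pm
p' = h/λ' = 6.6261e-34/7.2098e-12 = 9.1904e-23 kg·m/s

Momentum is a vector; the scattered photon's direction makes angle θ = 24° with the incident direction. The magnitude of the vector change Δp⃗ = p⃗₀ − p⃗' is found from the law of cosines:
|Δp⃗|² = p₀² + p'² − 2p₀p'cos θ
|Δp⃗|² = (9.4658e-23)² + (9.1904e-23)² − 2·9.4658e-23·9.1904e-23·cos(24°)
|Δp⃗| = 3.8882e-23 kg·m/s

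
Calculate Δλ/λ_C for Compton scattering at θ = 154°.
1.8988 λ_C

The Compton shift formula is:
Δλ = λ_C(1 - cos θ)

Dividing both sides by λ_C:
Δλ/λ_C = 1 - cos θ

For θ = 154°:
Δλ/λ_C = 1 - cos(154°)
Δλ/λ_C = 1 - -0.8988
Δλ/λ_C = 1.8988

This means the shift is 1.8988 × λ_C = 4.6071 pm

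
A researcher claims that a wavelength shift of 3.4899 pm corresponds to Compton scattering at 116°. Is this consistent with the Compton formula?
Yes, consistent

Calculate the expected shift for θ = 116°:

Δλ_expected = λ_C(1 - cos(116°))
Δλ_expected = 2.4263 × (1 - cos(116°))
Δλ_expected = 2.4263 × 1.4384
Δλ_expected = 3.4899 pm

Given shift: 3.4899 pm
Expected shift: 3.4899 pm
Difference: 0.0000 pm

The values match. This is consistent with Compton scattering at the stated angle.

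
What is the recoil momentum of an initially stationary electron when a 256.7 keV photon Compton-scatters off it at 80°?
1.5362e-22 kg·m/s

The electron is initially at rest, so by conservation of momentum:
p⃗_e = p⃗₀ − p⃗'  (incident photon momentum minus scattered photon momentum)

Photon momentum magnitudes (p = h/λ = E/c):
λ₀ = hc/E₀ = 4.8299 pm → p₀ = h/λ₀ = 1.3719e-22 kg·m/s
Δλ = λ_C(1 − cos 80°) = 2.0050 pm
λ' = 6.8349 pm → p' = h/λ' = 9.6944e-23 kg·m/s

The scattered photon makes angle θ = 80° with the incident direction, so by the law of cosines:
|p⃗_e|² = p₀² + p'² − 2p₀p'cos θ
|p⃗_e|² = (1.3719e-22)² + (9.6944e-23)² − 2·1.3719e-22·9.6944e-23·cos(80°)
|p⃗_e| = 1.5362e-22 kg·m/s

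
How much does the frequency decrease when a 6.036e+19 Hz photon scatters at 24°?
2.446e+18 Hz (decrease)

Convert frequency to wavelength (c = 299792458 m/s):
λ₀ = c/f₀ = 299792458/6.036e+19 = 4.9667405e-12 m = 4.9667 pm

Calculate Compton shift:
Δλ = λ_C(1 - cos(24°)) = 0.2098 pm

Final wavelength:
λ' = λ₀ + Δλ = 4.9667 + 0.2098 = 5.1765 pm

Final frequency:
f' = c/λ' = 299792458/5.1765061e-12 = 5.7914055e+19 Hz

Frequency shift (decrease):
Δf = f₀ - f' = 6.036e+19 - 5.7914055e+19 = 2.446e+18 Hz

(Intermediate values are shown rounded; full precision is carried through to the final answer.)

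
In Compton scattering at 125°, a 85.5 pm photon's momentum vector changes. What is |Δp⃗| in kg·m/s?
1.3455e-23 kg·m/s

Photon momentum magnitude is p = h/λ.

Initial momentum:
p₀ = h/λ = 6.6261e-34/8.5500e-11 = 7.7498e-24 kg·m/s

After scattering:
λ' = λ + Δλ = 85.5 + 3.8180 = 89.3180 pm
p' = h/λ' = 6.6261e-34/8.9318e-11 = 7.4185e-24 kg·m/s

Momentum is a vector; the scattered photon's direction makes angle θ = 125° with the incident direction. The magnitude of the vector change Δp⃗ = p⃗₀ − p⃗' is found from the law of cosines:
|Δp⃗|² = p₀² + p'² − 2p₀p'cos θ
|Δp⃗|² = (7.7498e-24)² + (7.4185e-24)² − 2·7.7498e-24·7.4185e-24·cos(125°)
|Δp⃗| = 1.3455e-23 kg·m/s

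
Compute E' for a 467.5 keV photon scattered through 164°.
167.3044 keV

First convert energy to wavelength:
λ = hc/E, with hc ≈ 1239.842 keV·pm (i.e. 1239.842 eV·nm)

For E = 467.5 keV = 467500 eV:
λ = 1239.842 keV·pm / 467.5 keV
λ = 2.6521 pm

Calculate the Compton shift:
Δλ = λ_C(1 - cos(164°)) = 2.4263 × 1.9613
Δλ = 4.7586 pm

Final wavelength:
λ' = 2.6521 + 4.7586 = 7.4107 pm

Final energy:
E' = hc/λ' = 1239.842 / 7.4107 = 167.3044 keV

(Intermediate values are shown rounded; full precision is carried through to the final answer.)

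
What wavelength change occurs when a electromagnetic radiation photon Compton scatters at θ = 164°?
4.7586 pm

Using the Compton scattering formula:
Δλ = λ_C(1 - cos θ)

where λ_C = h/(m_e·c) ≈ 2.4263 pm is the Compton wavelength of an electron.

For θ = 164°:
cos(164°) = -0.9613
1 - cos(164°) = 1.9613

Δλ = 2.4263 × 1.9613
Δλ = 4.7586 pm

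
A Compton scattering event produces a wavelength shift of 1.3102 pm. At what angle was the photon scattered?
62.61°

From the Compton formula Δλ = λ_C(1 - cos θ), we can solve for θ:

cos θ = 1 - Δλ/λ_C

Given:
- Δλ = 1.3102 pm
- λ_C = h/(m_e·c) ≈ 2.42631024 pm

cos θ = 1 - 1.3102/2.42631024
cos θ = 1 - 0.539997
cos θ = 0.460003

θ = arccos(0.460003)
θ = 62.61°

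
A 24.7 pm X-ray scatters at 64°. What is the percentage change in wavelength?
5.5169%

Calculate the Compton shift:
Δλ = λ_C(1 - cos(64°))
Δλ = 2.4263 × (1 - cos(64°))
Δλ = 2.4263 × 0.5616
Δλ = 1.3627 pm

Percentage change:
(Δλ/λ₀) × 100 = (1.3627/24.7) × 100
= 5.5169%

(Intermediate values are shown rounded; full precision is carried through to the final answer.)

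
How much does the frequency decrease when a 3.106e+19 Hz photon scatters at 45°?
2.130e+18 Hz (decrease)

Convert frequency to wavelength (c = 299792458 m/s):
λ₀ = c/f₀ = 299792458/3.106e+19 = 9.6520431e-12 m = 9.6520 pm

Calculate Compton shift:
Δλ = λ_C(1 - cos(45°)) = 0.7106 pm

Final wavelength:
λ' = λ₀ + Δλ = 9.6520 + 0.7106 = 10.3627 pm

Final frequency:
f' = c/λ' = 299792458/1.0362693e-11 = 2.8929976e+19 Hz

Frequency shift (decrease):
Δf = f₀ - f' = 3.106e+19 - 2.8929976e+19 = 2.130e+18 Hz

(Intermediate values are shown rounded; full precision is carried through to the final answer.)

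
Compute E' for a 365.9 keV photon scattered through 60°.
269.4355 keV

First convert energy to wavelength:
λ = hc/E, with hc ≈ 1239.842 keV·pm (i.e. 1239.842 eV·nm)

For E = 365.9 keV = 365900 eV:
λ = 1239.842 keV·pm / 365.9 keV
λ = 3.3885 pm

Calculate the Compton shift:
Δλ = λ_C(1 - cos(60°)) = 2.4263 × 0.5000
Δλ = 1.2132 pm

Final wavelength:
λ' = 3.3885 + 1.2132 = 4.6016 pm

Final energy:
E' = hc/λ' = 1239.842 / 4.6016 = 269.4355 keV

(Intermediate values are shown rounded; full precision is carried through to the final answer.)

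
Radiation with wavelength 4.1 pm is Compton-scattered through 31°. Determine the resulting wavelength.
4.4466 pm

Using the Compton scattering formula:
λ' = λ + Δλ = λ + λ_C(1 - cos θ)

Given:
- Initial wavelength λ = 4.1 pm
- Scattering angle θ = 31°
- Compton wavelength λ_C ≈ 2.4263 pm

Calculate the shift:
Δλ = 2.4263 × (1 - cos(31°))
Δλ = 2.4263 × 0.1428
Δλ = 0.3466 pm

Final wavelength:
λ' = 4.1 + 0.3466 = 4.4466 pm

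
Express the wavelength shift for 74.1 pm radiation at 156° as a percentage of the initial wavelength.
6.2657%

Calculate the Compton shift:
Δλ = λ_C(1 - cos(156°))
Δλ = 2.4263 × (1 - cos(156°))
Δλ = 2.4263 × 1.9135
Δλ = 4.6429 pm

Percentage change:
(Δλ/λ₀) × 100 = (4.6429/74.1) × 100
= 6.2657%

(Intermediate values are shown rounded; full precision is carried through to the final answer.)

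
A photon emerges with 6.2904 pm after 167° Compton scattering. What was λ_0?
1.5000 pm

From λ' = λ + Δλ, we have λ = λ' - Δλ

First calculate the Compton shift:
Δλ = λ_C(1 - cos θ)
Δλ = 2.4263 × (1 - cos(167°))
Δλ = 2.4263 × 1.9744
Δλ = 4.7904 pm

Initial wavelength:
λ = λ' - Δλ
λ = 6.2904 - 4.7904
λ = 1.5000 pm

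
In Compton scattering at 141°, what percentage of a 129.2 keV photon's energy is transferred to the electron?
0.3100 (or 31.00%)

Calculate initial and final photon energies:

Initial: E₀ = 129.2 keV → λ₀ = 9.5963 pm
Compton shift: Δλ = 4.3119 pm
Final wavelength: λ' = 13.9082 pm
Final energy: E' = 89.1446 keV

Fractional energy loss:
(E₀ - E')/E₀ = (129.2000 - 89.1446)/129.2000
= 40.0554/129.2000
= 0.3100
= 31.00%

(Intermediate values are shown rounded; full precision is carried through to the final answer.)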